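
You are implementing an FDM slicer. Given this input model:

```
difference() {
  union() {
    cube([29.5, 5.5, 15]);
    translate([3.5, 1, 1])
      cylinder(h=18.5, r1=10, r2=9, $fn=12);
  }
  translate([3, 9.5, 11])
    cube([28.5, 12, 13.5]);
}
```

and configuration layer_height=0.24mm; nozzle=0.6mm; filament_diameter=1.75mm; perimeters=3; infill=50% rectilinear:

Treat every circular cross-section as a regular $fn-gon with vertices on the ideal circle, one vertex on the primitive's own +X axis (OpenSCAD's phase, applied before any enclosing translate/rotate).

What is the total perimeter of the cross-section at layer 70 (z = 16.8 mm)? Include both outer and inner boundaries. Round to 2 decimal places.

At z = 16.8 mm: the cube does not reach this height (z outside [0, 15]); the cone at (3.5, 1) contributes a regular 12-gon of circumradius 9.146 (interpolated between r1=10 and r2=9 at t=0.854) (perimeter = 2·12·9.146·sin(180°/12) = 56.81 mm); Merging all regions: only the cone at (3.5, 1) is present, so the union is just that shape — boundary = 56.81 mm; the cube at (3, 9.5) (footprint 28.5×12) is included at this height (perimeter 81.00 mm); Taking the first minus the rest: starting from the result so far, the 28.5×12 cube at (3, 9.5) partially overlaps it — only the 1.07 mm² overlap (of its 342.00 mm²) is removed, clipping the outline — boundary = 57.22 mm. Overall, the cross-section is a single solid region. Total boundary length (outer) = 57.22 mm.

57.22 mm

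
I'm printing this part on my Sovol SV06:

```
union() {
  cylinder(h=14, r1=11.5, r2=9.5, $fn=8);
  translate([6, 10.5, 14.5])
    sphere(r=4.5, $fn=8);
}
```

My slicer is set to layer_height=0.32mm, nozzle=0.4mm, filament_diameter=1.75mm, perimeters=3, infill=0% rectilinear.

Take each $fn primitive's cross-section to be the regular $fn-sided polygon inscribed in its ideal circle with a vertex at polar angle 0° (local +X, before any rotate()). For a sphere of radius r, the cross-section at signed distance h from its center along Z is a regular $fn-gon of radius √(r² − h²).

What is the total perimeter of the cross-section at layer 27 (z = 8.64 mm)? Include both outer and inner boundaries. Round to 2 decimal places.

At z = 8.64 mm: the cone contributes a regular 8-gon of circumradius 10.266 (interpolated between r1=11.5 and r2=9.5 at t=0.617) (perimeter = 2·8·10.266·sin(180°/8) = 62.86 mm); the sphere at (6, 10.5) is not intersected at this z (|z−center|=5.860 > r=4.5); Taking the union: only the cone is present, so the union is just that shape — boundary = 62.86 mm. Overall, the cross-section is a single solid region. Total boundary length (outer) = 62.86 mm.

62.86 mm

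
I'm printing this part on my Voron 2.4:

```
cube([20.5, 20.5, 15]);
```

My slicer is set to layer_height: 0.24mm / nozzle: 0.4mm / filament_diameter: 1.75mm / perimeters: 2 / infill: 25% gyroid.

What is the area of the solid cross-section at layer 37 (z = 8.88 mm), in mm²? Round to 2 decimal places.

At z = 8.88 mm: the cube is present — its section is the full 20.5×20.5 rectangle (area 420.25 mm²). Overall, the cross-section is a single solid region. Net area = 420.25 mm².

420.25 mm²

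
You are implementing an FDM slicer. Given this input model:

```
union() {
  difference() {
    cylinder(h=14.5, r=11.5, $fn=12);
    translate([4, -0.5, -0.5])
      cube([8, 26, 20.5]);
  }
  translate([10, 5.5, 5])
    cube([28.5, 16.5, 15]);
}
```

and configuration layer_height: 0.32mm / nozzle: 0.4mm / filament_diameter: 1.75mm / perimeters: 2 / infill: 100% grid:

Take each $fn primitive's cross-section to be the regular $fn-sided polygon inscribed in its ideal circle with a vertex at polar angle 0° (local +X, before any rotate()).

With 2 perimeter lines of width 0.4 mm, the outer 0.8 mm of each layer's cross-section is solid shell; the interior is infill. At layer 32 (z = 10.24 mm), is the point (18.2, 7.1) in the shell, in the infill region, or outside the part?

infill

At z = 10.24 mm: the r=11.5 cylinder gives a regular 12-gon of circumradius 11.5 (constant along its height); the cube at (4, -0.5) (footprint 8×26) is included at this height; Taking the first minus the rest: starting from the r=11.5 cylinder, the 8×26 cube at (4, -0.5) partially overlaps it — only the 59.05 mm² overlap (of its 208.00 mm²) is removed, clipping the outline — 1 connected region; the cube at (10, 5.5) is present — its section is the full 28.5×16.5 rectangle; Combining (union): the 2 present regions are separate (no shared area or edge), so areas and boundary lengths simply add and each stays a separate island — 2 connected regions. Overall, the cross-section has 2 separate islands. The nearest boundary edge runs (38.50, 5.50)→(10.00, 5.50); distance from the point to it = 1.60 mm. (Shell/infill is judged within the island containing the point — the largest one.) The point is inside the cross-section and 1.60 mm from the nearest boundary — more than the 0.8 mm shell width (2 × 0.4), so it's in the infill interior.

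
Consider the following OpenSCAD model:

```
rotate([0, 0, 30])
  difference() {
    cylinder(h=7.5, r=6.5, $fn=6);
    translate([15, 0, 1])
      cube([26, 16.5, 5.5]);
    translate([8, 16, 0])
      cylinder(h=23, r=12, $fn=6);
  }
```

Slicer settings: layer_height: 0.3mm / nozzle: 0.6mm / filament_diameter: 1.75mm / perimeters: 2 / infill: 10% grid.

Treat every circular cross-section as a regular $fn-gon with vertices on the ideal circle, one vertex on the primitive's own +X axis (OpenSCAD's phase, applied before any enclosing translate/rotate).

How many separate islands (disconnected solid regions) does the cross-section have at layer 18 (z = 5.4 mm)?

1

At z = 5.4 mm: the r=6.5 cylinder contributes a regular 6-gon of circumradius 6.5; the 26×16.5 cube at (15, 0) contributes its full rectangle; the r=12 cylinder at (8, 16) gives a regular 6-gon of circumradius 12 (constant along its height); Taking the first minus the rest: starting from the r=6.5 cylinder, the 26×16.5 cube at (15, 0) misses the remaining region (no effect); the r=12 cylinder at (8, 16) partially overlaps it — only the 0.03 mm² overlap (of its 374.12 mm²) is removed, clipping the outline — 1 connected region; (rotated 30° about Z; rotation is an isometry so areas/perimeters/island counts are preserved). Overall, the cross-section is a single solid region. Island count = 1.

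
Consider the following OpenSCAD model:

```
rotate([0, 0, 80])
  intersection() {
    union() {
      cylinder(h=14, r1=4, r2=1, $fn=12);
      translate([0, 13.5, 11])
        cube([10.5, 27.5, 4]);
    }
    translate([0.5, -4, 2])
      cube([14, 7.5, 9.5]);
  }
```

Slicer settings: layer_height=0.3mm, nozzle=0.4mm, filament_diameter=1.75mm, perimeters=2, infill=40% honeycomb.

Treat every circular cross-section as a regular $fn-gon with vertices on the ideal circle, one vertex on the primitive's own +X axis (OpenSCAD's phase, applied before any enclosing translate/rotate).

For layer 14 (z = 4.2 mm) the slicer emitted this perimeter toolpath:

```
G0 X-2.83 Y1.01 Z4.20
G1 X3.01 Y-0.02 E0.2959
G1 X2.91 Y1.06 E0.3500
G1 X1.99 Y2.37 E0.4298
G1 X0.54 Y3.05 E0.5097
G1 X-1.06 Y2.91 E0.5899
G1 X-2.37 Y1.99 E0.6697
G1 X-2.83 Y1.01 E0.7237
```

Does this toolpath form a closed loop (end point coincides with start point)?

Start point (G0): (-2.83, 1.01). End point (last G1): the path returns to the start — closed.

yes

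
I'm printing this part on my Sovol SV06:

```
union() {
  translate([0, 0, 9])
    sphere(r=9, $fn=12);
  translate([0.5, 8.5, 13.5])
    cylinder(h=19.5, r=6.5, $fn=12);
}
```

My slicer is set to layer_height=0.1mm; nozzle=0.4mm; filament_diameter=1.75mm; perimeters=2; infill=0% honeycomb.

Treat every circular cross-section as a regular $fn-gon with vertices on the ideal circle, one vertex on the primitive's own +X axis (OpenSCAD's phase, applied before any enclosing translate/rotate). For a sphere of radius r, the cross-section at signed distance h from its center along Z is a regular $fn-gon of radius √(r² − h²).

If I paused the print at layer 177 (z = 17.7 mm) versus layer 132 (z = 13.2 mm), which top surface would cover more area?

Layer 177 (z = 17.7): the sphere: section is a regular 12-gon, circumradius = √(r²−h²) = √(9²−8.7²) = 2.304 (area = (12/2)·2.304²·sin(360°/12) = 15.93 mm²); the r=6.5 cylinder at (0.5, 8.5) gives a regular 12-gon of circumradius 6.5 (constant along its height) (area = (12/2)·6.500²·sin(360°/12) = 126.75 mm²); Taking the union: the regions partially overlap — summed areas 142.68 mm² minus the doubly-counted overlap 0.14 mm² gives 142.54 mm² — area = 142.54 mm². So its area = 142.54 mm². Layer 132 (z = 13.2): the sphere: section is a regular 12-gon, circumradius = √(r²−h²) = √(9²−4.2²) = 7.960 (area = (12/2)·7.960²·sin(360°/12) = 190.08 mm²); the cylinder at (0.5, 8.5) is absent (z outside [13.5, 33]); Taking the union: only the r=9 sphere is present, so the union is just that shape — area = 190.08 mm². So its area = 190.08 mm². Layer 132 is larger (190.08 vs 142.54 mm²).

layer 132 (z = 13.2 mm)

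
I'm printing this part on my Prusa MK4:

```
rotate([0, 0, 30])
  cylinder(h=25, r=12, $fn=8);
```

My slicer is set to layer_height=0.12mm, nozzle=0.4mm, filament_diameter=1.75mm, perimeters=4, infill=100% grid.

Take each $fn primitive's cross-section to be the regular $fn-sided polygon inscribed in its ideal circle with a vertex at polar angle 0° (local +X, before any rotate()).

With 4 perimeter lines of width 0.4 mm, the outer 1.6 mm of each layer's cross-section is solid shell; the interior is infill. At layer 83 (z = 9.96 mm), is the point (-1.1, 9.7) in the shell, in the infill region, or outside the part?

At z = 9.96 mm: the r=12 cylinder gives a regular 8-gon of circumradius 12 (constant along its height); (whole slice rotated 30° about Z — lengths, areas and connectivity unchanged). Overall, the cross-section is a single solid region. Undo the 30° rotation: the query point maps to (3.897, 8.950) in the un-rotated model frame. The nearest boundary edge runs (8.49, 8.49)→(0.00, 12.00); distance from the point to it = 1.33 mm. The point is inside the cross-section, 1.33 mm from the nearest boundary — within the 1.6 mm shell band (4 × 0.4).

shell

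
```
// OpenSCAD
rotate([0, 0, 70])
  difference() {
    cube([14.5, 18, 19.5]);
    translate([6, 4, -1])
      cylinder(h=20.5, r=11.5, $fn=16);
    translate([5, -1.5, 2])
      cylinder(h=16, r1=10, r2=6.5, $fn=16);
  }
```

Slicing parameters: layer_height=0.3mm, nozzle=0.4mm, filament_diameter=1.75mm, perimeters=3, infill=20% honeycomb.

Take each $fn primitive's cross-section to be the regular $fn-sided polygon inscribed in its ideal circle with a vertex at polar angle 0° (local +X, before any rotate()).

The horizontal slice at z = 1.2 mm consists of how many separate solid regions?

1

At z = 1.2 mm: the 14.5×18 cube contributes its full rectangle; the r=11.5 cylinder at (6, 4) gives a regular 16-gon of circumradius 11.5 (constant along its height); the cone at (5, -1.5) is absent (z outside [2, 18]); Taking the first minus the rest: starting from the 14.5×18 cube, the r=11.5 cylinder at (6, 4) partially overlaps it — only the 209.39 mm² overlap (of its 404.88 mm²) is removed, clipping the outline — 1 connected region; (whole slice rotated 70° about Z — lengths, areas and connectivity unchanged). The result has 1 disconnected region.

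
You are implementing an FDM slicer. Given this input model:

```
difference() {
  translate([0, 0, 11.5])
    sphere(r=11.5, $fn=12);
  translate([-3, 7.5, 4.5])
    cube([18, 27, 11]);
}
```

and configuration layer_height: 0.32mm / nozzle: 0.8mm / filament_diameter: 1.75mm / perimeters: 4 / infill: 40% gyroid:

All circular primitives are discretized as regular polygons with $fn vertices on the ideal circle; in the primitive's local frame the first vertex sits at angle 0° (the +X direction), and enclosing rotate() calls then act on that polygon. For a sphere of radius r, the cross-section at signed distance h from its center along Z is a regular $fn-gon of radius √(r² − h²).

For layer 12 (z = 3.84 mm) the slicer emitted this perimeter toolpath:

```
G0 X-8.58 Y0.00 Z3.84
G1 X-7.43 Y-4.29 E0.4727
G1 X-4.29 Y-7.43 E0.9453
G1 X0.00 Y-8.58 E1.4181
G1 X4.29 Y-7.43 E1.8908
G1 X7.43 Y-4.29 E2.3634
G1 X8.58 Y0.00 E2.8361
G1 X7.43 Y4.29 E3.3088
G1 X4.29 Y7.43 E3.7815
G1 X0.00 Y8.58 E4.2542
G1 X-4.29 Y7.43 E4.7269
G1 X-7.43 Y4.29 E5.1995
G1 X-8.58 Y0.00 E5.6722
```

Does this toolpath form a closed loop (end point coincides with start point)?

yes

Start point (G0): (-8.58, 0.00). End point (last G1): the path returns to the start — closed.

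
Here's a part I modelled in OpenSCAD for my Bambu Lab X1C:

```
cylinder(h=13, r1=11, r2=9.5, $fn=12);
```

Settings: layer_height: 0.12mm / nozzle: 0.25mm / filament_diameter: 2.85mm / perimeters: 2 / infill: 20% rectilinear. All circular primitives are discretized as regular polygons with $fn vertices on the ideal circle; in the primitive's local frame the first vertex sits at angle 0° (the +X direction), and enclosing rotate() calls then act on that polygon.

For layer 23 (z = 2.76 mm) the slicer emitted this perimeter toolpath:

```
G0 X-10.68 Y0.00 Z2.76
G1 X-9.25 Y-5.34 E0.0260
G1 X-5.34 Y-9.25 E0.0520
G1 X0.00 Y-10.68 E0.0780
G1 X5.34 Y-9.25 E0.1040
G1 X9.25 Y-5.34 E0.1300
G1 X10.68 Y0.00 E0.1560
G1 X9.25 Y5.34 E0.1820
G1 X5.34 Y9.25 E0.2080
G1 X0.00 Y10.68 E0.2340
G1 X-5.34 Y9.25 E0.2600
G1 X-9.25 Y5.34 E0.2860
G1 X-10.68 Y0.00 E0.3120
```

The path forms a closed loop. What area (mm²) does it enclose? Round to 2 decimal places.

Apply the shoelace formula to the sequence of (X, Y) vertices; enclosed area = 342.22 mm².

342.22 mm²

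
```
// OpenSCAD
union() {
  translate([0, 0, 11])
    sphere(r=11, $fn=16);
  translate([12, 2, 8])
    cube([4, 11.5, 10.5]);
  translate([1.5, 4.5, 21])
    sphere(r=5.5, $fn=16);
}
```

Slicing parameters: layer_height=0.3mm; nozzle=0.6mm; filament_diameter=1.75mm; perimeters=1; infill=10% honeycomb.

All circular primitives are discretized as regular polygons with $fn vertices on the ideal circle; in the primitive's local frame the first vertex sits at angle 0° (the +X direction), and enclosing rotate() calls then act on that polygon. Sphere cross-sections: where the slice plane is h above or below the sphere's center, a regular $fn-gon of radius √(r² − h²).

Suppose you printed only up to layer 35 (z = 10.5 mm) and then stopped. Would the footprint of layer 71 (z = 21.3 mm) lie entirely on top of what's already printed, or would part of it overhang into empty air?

Compare the two slices. At z = 10.5: the r=11 sphere slices to a regular 16-gon of circumradius 10.989 (√(r²−h²) with h=0.5 from center) (area = (16/2)·10.989²·sin(360°/16) = 369.67 mm²); the 4×11.5 cube at (12, 2) contributes its full rectangle (area 46.00 mm²); the sphere at (1.5, 4.5) is not intersected at this z (|z−center|=10.500 > r=5.5); Combining (union): the 2 present regions are separate (no shared area or edge), so areas and boundary lengths simply add and each stays a separate island — area = 415.67 mm². At z = 21.3: the r=11 sphere contributes a regular 16-gon of circumradius √(11²−10.3²) = 3.861 (area = (16/2)·3.861²·sin(360°/16) = 45.65 mm²); the cube at (12, 2) is absent (z outside [8, 18.5]); the sphere at (1.5, 4.5): section is a regular 16-gon, circumradius = √(r²−h²) = √(5.5²−0.3²) = 5.492 (area = (16/2)·5.492²·sin(360°/16) = 92.33 mm²); Combining (union): the regions partially overlap — summed areas 137.98 mm² minus the doubly-counted overlap 24.33 mm² gives 113.65 mm² — area = 113.65 mm². Checking containment: the cross-section at z = 21.3 is a subset of the cross-section at z = 10.5.

entirely on top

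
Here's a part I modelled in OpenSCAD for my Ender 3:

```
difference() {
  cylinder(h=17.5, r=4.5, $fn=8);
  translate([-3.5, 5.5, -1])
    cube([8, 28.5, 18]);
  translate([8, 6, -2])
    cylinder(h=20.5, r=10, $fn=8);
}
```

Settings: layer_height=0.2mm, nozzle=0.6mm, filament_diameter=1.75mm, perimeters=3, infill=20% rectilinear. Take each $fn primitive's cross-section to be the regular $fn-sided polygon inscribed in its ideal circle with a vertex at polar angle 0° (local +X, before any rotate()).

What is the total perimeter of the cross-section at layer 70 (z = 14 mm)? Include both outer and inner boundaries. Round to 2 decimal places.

25.43 mm

At z = 14 mm: the cylinder: section is a regular 8-gon, circumradius r=4.5 (perimeter = 2·8·4.500·sin(180°/8) = 27.55 mm); the 8×28.5 cube at (-3.5, 5.5) contributes its full rectangle (perimeter 73.00 mm); the cylinder at (8, 6): section is a regular 8-gon, circumradius r=10 (perimeter = 2·8·10.000·sin(180°/8) = 61.23 mm); After the difference (first − rest): starting from the r=4.5 cylinder, the 8×28.5 cube at (-3.5, 5.5) misses the remaining region (no effect); the r=10 cylinder at (8, 6) partially overlaps it — only the 21.55 mm² overlap (of its 282.84 mm²) is removed, clipping the outline — boundary = 25.43 mm. Overall, the cross-section is a single solid region. Total boundary length (outer) = 25.43 mm.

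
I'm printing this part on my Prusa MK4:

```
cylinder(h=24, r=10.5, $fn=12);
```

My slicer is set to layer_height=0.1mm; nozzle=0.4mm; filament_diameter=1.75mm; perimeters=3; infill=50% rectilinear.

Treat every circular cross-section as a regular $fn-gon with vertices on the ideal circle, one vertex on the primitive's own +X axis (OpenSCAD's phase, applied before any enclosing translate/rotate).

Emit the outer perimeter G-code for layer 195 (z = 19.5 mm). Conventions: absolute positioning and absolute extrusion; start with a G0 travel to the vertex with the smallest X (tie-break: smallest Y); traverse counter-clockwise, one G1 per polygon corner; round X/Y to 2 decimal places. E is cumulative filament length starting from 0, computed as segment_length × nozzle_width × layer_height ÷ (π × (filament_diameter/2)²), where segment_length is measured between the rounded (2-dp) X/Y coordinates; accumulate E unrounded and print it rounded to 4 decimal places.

At z = 19.5 mm: the cylinder: section is a regular 12-gon, circumradius r=10.5. The outline is a single polygon with 12 vertices. Extrusion per mm of travel: 0.4 × 0.1 / (π × 0.875²) = 0.016630. Accumulating E over each segment gives final E = 1.0845.

G0 X-10.50 Y0.00 Z19.50
G1 X-9.09 Y-5.25 E0.0904
G1 X-5.25 Y-9.09 E0.1807
G1 X0.00 Y-10.50 E0.2711
G1 X5.25 Y-9.09 E0.3615
G1 X9.09 Y-5.25 E0.4518
G1 X10.50 Y0.00 E0.5422
G1 X9.09 Y5.25 E0.6326
G1 X5.25 Y9.09 E0.7229
G1 X0.00 Y10.50 E0.8133
G1 X-5.25 Y9.09 E0.9037
G1 X-9.09 Y5.25 E0.9941
G1 X-10.50 Y0.00 E1.0845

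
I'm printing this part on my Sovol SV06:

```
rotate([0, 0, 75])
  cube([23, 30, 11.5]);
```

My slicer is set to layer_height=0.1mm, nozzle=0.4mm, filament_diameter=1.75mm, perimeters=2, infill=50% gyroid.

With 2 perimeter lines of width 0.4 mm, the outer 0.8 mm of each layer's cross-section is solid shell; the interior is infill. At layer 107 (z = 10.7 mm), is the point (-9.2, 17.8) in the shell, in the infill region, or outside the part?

At z = 10.7 mm: the cube (footprint 23×30) is included at this height; (whole slice rotated 75° about Z — lengths, areas and connectivity unchanged). Overall, the cross-section is a single solid region. Undo the 75° rotation: the query point maps to (14.812, 13.493) in the un-rotated model frame. The nearest boundary edge runs (23.00, 0.00)→(23.00, 30.00); distance from the point to it = 8.19 mm. The point is inside the cross-section and 8.19 mm from the nearest boundary — more than the 0.8 mm shell width (2 × 0.4), so it's in the infill interior.

infill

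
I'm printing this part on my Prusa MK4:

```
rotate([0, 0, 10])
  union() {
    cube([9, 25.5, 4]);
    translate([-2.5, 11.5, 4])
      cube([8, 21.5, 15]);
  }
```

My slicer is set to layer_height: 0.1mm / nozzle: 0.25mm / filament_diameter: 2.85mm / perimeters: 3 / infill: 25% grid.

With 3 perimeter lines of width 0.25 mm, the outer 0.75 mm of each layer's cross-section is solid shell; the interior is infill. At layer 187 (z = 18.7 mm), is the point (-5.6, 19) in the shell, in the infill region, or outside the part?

At z = 18.7 mm: the cube is absent (z outside [0, 4]); the cube at (-2.5, 11.5) (footprint 8×21.5) is included at this height; Taking the union: only the 8×21.5 cube at (-2.5, 11.5) is present, so the union is just that shape — 1 connected region; (whole slice rotated 10° about Z — lengths, areas and connectivity unchanged). Overall, the cross-section is a single solid region. Undo the 10° rotation: the query point maps to (-2.216, 19.684) in the un-rotated model frame. The nearest boundary edge runs (-2.50, 33.00)→(-2.50, 11.50); distance from the point to it = 0.28 mm. The point is inside the cross-section, 0.28 mm from the nearest boundary — within the 0.75 mm shell band (3 × 0.25).

shell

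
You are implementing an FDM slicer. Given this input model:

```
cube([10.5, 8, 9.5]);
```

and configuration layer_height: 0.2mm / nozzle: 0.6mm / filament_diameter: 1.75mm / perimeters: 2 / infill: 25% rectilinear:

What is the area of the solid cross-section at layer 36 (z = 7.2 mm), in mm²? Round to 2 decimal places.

At z = 7.2 mm: the cube (footprint 10.5×8) is included at this height (area 84.00 mm²). Overall, the cross-section is a single solid region. Net area = 84.00 mm².

84.00 mm²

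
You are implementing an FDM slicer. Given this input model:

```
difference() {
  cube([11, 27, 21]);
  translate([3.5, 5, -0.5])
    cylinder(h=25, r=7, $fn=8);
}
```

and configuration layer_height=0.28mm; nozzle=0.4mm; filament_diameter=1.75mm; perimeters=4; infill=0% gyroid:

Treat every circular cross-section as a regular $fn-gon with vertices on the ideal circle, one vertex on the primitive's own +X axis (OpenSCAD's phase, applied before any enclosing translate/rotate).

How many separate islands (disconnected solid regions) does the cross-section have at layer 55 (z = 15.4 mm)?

At z = 15.4 mm: the cube (footprint 11×27) is included at this height; the r=7 cylinder at (3.5, 5) gives a regular 8-gon of circumradius 7 (constant along its height); Subtracting the remaining from the first: starting from the 11×27 cube, the r=7 cylinder at (3.5, 5) partially overlaps it — only the 103.93 mm² overlap (of its 138.59 mm²) is removed, clipping the outline — 1 connected region. Overall, the cross-section is a single solid region. Island count = 1.

1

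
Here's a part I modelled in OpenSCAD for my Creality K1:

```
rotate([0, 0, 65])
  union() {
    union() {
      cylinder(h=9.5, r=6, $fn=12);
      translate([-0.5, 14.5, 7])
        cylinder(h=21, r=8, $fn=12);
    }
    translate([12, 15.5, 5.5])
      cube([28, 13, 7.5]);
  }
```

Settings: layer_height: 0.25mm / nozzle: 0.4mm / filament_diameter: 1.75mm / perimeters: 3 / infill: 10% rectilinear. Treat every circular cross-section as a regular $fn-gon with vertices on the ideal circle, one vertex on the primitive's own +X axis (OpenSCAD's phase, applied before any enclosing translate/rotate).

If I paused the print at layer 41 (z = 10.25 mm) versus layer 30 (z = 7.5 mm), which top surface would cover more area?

Layer 41 (z = 10.25): the cylinder is absent (z outside [0, 9.5]); the r=8 cylinder at (-0.5, 14.5) gives a regular 12-gon of circumradius 8 (constant along its height) (area = (12/2)·8.000²·sin(360°/12) = 192.00 mm²); Combining (union): only the r=8 cylinder at (-0.5, 14.5) is present, so the union is just that shape — area = 192.00 mm²; the 28×13 cube at (12, 15.5) contributes its full rectangle (area 364.00 mm²); Taking the union: the 2 present regions are separate (no shared area or edge), so areas and boundary lengths simply add and each stays a separate island — area = 556.00 mm²; (rotated 65° about Z; rotation is an isometry so areas/perimeters/island counts are preserved). So its area = 556.00 mm². Layer 30 (z = 7.5): the r=6 cylinder contributes a regular 12-gon of circumradius 6 (area = (12/2)·6.000²·sin(360°/12) = 108.00 mm²); the r=8 cylinder at (-0.5, 14.5) gives a regular 12-gon of circumradius 8 (constant along its height) (area = (12/2)·8.000²·sin(360°/12) = 192.00 mm²); Merging all regions: the 2 present regions are separate (no shared area or edge), so areas and boundary lengths simply add and each stays a separate island — area = 300.00 mm²; the cube at (12, 15.5) (footprint 28×13) is included at this height (area 364.00 mm²); Merging all regions: the 2 present regions are separate (no shared area or edge), so areas and boundary lengths simply add and each stays a separate island — area = 664.00 mm²; (whole slice rotated 65° about Z — lengths, areas and connectivity unchanged). So its area = 664.00 mm². Layer 30 is larger (664.00 vs 556.00 mm²).

layer 30 (z = 7.5 mm)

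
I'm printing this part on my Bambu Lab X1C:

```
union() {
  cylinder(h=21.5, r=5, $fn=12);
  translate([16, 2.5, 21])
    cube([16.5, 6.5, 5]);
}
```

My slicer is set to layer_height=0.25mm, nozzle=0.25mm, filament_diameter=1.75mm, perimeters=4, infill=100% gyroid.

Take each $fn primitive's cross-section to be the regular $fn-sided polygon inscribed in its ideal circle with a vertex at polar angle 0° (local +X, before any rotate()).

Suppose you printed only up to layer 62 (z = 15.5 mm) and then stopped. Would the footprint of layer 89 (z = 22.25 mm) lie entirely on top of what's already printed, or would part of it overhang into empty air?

part overhangs

Compare the two slices. At z = 15.5: the r=5 cylinder contributes a regular 12-gon of circumradius 5 (area = (12/2)·5.000²·sin(360°/12) = 75.00 mm²); the cube at (16, 2.5) does not reach this height (z outside [21, 26]); Combining (union): only the r=5 cylinder is present, so the union is just that shape — area = 75.00 mm². At z = 22.25: the cylinder is absent (z outside [0, 21.5]); the 16.5×6.5 cube at (16, 2.5) contributes its full rectangle (area 107.25 mm²); Combining (union): only the 16.5×6.5 cube at (16, 2.5) is present, so the union is just that shape — area = 107.25 mm². Checking containment: at z = 22.25 the cross-section extends beyond the z = 15.5 cross-section by about 107.25 mm².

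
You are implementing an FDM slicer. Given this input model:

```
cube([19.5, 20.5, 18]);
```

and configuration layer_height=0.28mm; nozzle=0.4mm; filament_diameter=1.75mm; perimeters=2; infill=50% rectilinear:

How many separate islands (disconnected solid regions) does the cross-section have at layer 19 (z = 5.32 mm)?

1

At z = 5.32 mm: the cube is present — its section is the full 19.5×20.5 rectangle. Overall, the cross-section is a single solid region. Island count = 1.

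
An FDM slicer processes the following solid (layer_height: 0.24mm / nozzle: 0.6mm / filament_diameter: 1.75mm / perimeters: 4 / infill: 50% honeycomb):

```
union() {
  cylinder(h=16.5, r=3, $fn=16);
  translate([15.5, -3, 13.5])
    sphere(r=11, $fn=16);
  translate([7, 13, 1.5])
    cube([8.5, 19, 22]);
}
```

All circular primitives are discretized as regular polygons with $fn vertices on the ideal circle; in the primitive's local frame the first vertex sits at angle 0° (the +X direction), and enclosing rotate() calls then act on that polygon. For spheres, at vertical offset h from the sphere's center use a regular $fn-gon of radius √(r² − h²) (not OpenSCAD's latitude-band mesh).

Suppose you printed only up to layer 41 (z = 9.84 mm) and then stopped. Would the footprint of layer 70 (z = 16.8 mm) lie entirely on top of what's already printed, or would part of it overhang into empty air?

Compare the two slices. At z = 9.84: the r=3 cylinder gives a regular 16-gon of circumradius 3 (constant along its height) (area = (16/2)·3.000²·sin(360°/16) = 27.55 mm²); the sphere at (15.5, -3): section is a regular 16-gon, circumradius = √(r²−h²) = √(11²−3.66²) = 10.373 (area = (16/2)·10.373²·sin(360°/16) = 329.43 mm²); the cube at (7, 13) (footprint 8.5×19) is included at this height (area 161.50 mm²); Taking the union: the 3 present regions are separate (no shared area or edge), so areas and boundary lengths simply add and each stays a separate island — area = 518.48 mm². At z = 16.8: the cylinder does not reach this height (z outside [0, 16.5]); the r=11 sphere at (15.5, -3) slices to a regular 16-gon of circumradius 10.493 (√(r²−h²) with h=3.3 from center) (area = (16/2)·10.493²·sin(360°/16) = 337.10 mm²); the 8.5×19 cube at (7, 13) contributes its full rectangle (area 161.50 mm²); Merging all regions: the 2 present regions are separate (no shared area or edge), so areas and boundary lengths simply add and each stays a separate island — area = 498.60 mm². Checking containment: at z = 16.8 the cross-section extends beyond the z = 9.84 cross-section by about 7.67 mm².

part overhangs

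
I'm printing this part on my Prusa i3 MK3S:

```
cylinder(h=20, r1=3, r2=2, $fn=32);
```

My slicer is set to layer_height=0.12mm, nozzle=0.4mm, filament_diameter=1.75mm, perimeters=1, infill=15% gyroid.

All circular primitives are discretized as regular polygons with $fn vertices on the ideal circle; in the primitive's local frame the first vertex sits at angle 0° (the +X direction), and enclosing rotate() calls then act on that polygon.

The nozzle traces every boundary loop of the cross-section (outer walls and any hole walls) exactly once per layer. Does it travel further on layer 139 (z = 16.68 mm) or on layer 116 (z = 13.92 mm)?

Layer 139 (z = 16.68): the cone: at t=0.834 of its height the radius interpolates to r₁+(r₂−r₁)t = 2.166, giving a regular 32-gon of that circumradius (perimeter = 2·32·2.166·sin(180°/32) = 13.59 mm). So its perimeter = 13.59 mm. Layer 116 (z = 13.92): the cone: at t=0.696 of its height the radius interpolates to r₁+(r₂−r₁)t = 2.304, giving a regular 32-gon of that circumradius (perimeter = 2·32·2.304·sin(180°/32) = 14.45 mm). So its perimeter = 14.45 mm. Layer 116 is larger (14.45 vs 13.59 mm).

layer 116 (z = 13.92 mm)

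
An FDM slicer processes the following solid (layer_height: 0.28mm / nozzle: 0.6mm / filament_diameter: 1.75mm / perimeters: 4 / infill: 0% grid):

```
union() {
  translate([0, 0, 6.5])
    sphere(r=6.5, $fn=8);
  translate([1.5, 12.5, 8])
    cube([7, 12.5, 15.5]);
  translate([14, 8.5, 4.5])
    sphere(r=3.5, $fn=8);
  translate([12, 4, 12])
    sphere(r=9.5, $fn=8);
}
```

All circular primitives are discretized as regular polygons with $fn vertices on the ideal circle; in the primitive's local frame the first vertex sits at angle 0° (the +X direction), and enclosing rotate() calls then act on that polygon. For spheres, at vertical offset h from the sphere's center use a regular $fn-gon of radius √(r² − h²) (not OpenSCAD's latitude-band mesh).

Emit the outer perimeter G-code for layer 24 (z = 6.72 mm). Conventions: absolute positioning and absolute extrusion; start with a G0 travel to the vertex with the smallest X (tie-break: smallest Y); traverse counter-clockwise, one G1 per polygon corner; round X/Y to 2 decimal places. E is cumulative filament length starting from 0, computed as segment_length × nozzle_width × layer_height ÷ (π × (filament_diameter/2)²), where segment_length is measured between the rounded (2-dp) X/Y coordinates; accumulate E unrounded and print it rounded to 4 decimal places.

At z = 6.72 mm: the sphere: section is a regular 8-gon, circumradius = √(r²−h²) = √(6.5²−0.22²) = 6.496; the cube at (1.5, 12.5) is not intersected at this z (z outside [8, 23.5]); the r=3.5 sphere at (14, 8.5) contributes a regular 8-gon of circumradius √(3.5²−2.22²) = 2.706; the r=9.5 sphere at (12, 4) slices to a regular 8-gon of circumradius 7.898 (√(r²−h²) with h=5.28 from center); Combining (union): the regions partially overlap (shared area 24.01 mm²), so overlapping operands fuse into one piece — 1 connected region. The outline is a single polygon with 19 vertices. Extrusion per mm of travel: 0.6 × 0.28 / (π × 0.875²) = 0.069846. Accumulating E over each segment gives final E = 5.3101.

G0 X-6.50 Y0.00 Z6.72
G1 X-4.59 Y-4.59 E0.3472
G1 X0.00 Y-6.50 E0.6945
G1 X4.59 Y-4.59 E1.0417
G1 X6.13 Y-0.89 E1.3217
G1 X6.42 Y-1.58 E1.3739
G1 X12.00 Y-3.90 E1.7960
G1 X17.58 Y-1.58 E2.2181
G1 X19.90 Y4.00 E2.6402
G1 X17.58 Y9.58 E3.0623
G1 X15.98 Y10.25 E3.1834
G1 X15.91 Y10.41 E3.1956
G1 X14.00 Y11.21 E3.3403
G1 X13.83 Y11.14 E3.3531
G1 X12.00 Y11.90 E3.4915
G1 X6.42 Y9.58 E3.9136
G1 X4.38 Y4.68 E4.2843
G1 X0.00 Y6.50 E4.6156
G1 X-4.59 Y4.59 E4.9629
G1 X-6.50 Y0.00 E5.3101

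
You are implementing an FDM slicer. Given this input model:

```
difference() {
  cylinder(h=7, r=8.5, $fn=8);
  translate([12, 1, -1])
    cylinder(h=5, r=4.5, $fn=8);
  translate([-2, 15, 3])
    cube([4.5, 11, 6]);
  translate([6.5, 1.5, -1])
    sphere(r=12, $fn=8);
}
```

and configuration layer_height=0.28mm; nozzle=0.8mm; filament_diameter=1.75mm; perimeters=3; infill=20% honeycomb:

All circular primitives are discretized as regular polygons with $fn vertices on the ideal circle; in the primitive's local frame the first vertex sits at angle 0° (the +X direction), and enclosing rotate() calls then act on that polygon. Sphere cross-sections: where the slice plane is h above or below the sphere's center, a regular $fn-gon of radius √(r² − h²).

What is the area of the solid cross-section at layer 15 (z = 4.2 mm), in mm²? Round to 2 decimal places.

63.59 mm²

At z = 4.2 mm: the cylinder: section is a regular 8-gon, circumradius r=8.5 (area = (8/2)·8.500²·sin(360°/8) = 204.35 mm²); the cylinder at (12, 1) does not reach this height (z outside [-1, 4]); the cube at (-2, 15) (footprint 4.5×11) is included at this height (area 49.50 mm²); the r=12 sphere at (6.5, 1.5) contributes a regular 8-gon of circumradius √(12²−5.2²) = 10.815 (area = (8/2)·10.815²·sin(360°/8) = 330.81 mm²); After the difference (first − rest): starting from the r=8.5 cylinder (204.35 mm²), the 4.5×11 cube at (-2, 15) misses the remaining region (no effect); the r=12 sphere at (6.5, 1.5) partially overlaps it — only the 140.76 mm² overlap (of its 330.81 mm²) is removed, clipping the outline — area = 63.59 mm². Overall, the cross-section is a single solid region. Net area = 63.59 mm².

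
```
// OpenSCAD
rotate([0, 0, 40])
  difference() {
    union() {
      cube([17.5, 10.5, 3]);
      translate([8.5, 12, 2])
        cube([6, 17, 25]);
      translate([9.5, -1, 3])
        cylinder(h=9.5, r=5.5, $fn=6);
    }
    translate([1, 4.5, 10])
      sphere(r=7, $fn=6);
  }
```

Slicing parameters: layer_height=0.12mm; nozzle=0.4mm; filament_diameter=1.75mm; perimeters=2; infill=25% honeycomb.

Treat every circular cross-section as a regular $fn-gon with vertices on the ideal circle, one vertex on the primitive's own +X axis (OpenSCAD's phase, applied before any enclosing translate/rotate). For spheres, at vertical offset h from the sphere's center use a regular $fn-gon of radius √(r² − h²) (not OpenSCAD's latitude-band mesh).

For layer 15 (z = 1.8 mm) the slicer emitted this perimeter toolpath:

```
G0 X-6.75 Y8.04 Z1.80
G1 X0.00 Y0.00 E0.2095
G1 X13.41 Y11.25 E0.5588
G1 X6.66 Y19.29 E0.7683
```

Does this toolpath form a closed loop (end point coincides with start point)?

Start point (G0): (-6.75, 8.04). End point (last G1): the path does not return to the start — open.

no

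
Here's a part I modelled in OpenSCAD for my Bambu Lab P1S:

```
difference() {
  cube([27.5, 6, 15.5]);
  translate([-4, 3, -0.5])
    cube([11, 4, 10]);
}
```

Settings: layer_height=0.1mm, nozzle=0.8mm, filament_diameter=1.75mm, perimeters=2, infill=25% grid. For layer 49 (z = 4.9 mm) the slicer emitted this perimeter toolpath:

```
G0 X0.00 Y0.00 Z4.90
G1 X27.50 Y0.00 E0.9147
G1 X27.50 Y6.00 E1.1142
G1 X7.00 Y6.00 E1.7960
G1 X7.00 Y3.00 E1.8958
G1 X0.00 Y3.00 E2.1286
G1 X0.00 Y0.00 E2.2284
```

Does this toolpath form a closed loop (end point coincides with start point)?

Start point (G0): (0.00, 0.00). End point (last G1): the path returns to the start — closed.

yes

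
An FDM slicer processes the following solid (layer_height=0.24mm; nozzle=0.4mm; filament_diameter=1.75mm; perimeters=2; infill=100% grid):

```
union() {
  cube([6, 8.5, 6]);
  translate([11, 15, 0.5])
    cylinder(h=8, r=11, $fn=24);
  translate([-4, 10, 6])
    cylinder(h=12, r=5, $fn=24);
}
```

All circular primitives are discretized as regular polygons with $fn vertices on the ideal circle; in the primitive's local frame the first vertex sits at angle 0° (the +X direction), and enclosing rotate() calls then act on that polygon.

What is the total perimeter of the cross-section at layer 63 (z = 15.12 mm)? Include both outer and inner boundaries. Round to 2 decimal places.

At z = 15.12 mm: the cube does not reach this height (z outside [0, 6]); the cylinder at (11, 15) is absent (z outside [0.5, 8.5]); the r=5 cylinder at (-4, 10) gives a regular 24-gon of circumradius 5 (constant along its height) (perimeter = 2·24·5.000·sin(180°/24) = 31.33 mm); Combining (union): only the r=5 cylinder at (-4, 10) is present, so the union is just that shape — boundary = 31.33 mm. Overall, the cross-section is a single solid region. Total boundary length (outer) = 31.33 mm.

31.33 mm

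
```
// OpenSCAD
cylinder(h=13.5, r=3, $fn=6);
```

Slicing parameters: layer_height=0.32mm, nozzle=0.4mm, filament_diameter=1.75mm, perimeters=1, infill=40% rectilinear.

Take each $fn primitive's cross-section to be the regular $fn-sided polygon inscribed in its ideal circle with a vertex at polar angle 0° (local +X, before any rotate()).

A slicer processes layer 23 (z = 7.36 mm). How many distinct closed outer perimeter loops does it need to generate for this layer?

1

At z = 7.36 mm: the r=3 cylinder contributes a regular 6-gon of circumradius 3. The result has 1 disconnected region.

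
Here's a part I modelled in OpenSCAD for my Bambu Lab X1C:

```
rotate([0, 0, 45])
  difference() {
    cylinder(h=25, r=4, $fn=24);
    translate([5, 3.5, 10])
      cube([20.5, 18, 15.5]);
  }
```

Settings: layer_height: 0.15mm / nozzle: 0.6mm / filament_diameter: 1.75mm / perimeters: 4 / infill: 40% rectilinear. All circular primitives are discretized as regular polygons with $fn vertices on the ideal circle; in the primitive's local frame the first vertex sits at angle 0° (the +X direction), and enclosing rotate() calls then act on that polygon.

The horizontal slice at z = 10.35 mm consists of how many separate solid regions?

1

At z = 10.35 mm: the cylinder: section is a regular 24-gon, circumradius r=4; the cube at (5, 3.5) is present — its section is the full 20.5×18 rectangle; Taking the first minus the rest: starting from the r=4 cylinder, the 20.5×18 cube at (5, 3.5) misses the remaining region (no effect) — 1 connected region; (whole slice rotated 45° about Z — lengths, areas and connectivity unchanged). The result has 1 disconnected region.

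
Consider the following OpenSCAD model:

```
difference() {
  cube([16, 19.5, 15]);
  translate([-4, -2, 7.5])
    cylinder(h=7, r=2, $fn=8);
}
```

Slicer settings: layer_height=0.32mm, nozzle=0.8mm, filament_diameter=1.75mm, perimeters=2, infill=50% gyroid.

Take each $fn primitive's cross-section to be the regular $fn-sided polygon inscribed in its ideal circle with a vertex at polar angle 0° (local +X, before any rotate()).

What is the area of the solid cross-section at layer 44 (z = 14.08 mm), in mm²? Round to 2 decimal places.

312.00 mm²

At z = 14.08 mm: the 16×19.5 cube contributes its full rectangle (area 312.00 mm²); the r=2 cylinder at (-4, -2) contributes a regular 8-gon of circumradius 2 (area = (8/2)·2.000²·sin(360°/8) = 11.31 mm²); Subtracting the remaining from the first: starting from the 16×19.5 cube (312.00 mm²), the r=2 cylinder at (-4, -2) misses the remaining region (no effect) — area = 312.00 mm². Overall, the cross-section is a single solid region. Net area = 312.00 mm².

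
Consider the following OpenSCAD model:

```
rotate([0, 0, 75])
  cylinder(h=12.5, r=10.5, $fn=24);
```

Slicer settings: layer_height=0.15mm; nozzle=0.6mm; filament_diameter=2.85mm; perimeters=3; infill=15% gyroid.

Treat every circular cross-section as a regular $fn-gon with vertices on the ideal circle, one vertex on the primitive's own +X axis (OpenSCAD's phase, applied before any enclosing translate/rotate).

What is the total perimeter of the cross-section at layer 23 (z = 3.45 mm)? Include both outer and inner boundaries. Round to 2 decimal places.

65.79 mm

At z = 3.45 mm: the r=10.5 cylinder gives a regular 24-gon of circumradius 10.5 (constant along its height) (perimeter = 2·24·10.500·sin(180°/24) = 65.79 mm); (whole slice rotated 75° about Z — lengths, areas and connectivity unchanged). Overall, the cross-section is a single solid region. Total boundary length (outer) = 65.79 mm.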